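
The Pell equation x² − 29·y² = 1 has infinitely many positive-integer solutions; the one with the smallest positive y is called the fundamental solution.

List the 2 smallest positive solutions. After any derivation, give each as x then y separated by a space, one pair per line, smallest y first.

9801 1820
192119201 35675640

√29 = [5; 2,1,1,2,10, …], period ℓ=5 (odd) → k=9
i=0: a=5 ⇒ p=5, q=1
i=1: a=2 ⇒ p=11, q=2
i=2: a=1 ⇒ p=16, q=3
…
i=8: a=1 ⇒ p=3775, q=701
i=9: a=2 ⇒ p=9801, q=1820
fundamental: x₁=9801, y₁=1820  (since 96059601 − 29·3312400 = 1)
k=2:  x_2 = 9801·9801+29·1820·1820 = 192119201,  y_2 = 9801·1820+1820·9801 = 35675640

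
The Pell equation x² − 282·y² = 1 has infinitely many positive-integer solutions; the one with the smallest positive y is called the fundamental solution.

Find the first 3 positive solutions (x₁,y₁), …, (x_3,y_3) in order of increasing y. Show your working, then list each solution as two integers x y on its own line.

2351 140
11054401 658280
51977791151 3095232420

√282 → a₀=16, period (1,3,1,4,1,3,1,32); ℓ=8 even so k=7
step 0: (16, 1)  from 16·(1,0) + (0,1)
…
step 2: (67, 4)  from 3·(17,1) + (16,1)
step 3: (84, 5)  from 1·(67,4) + (17,1)
…
step 5: (487, 29)  from 1·(403,24) + (84,5)
step 6: (1864, 111)  from 3·(487,29) + (403,24)
step 7: (2351, 140)  from 1·(1864,111) + (487,29)
→ (2351, 140).  Check: 2351²=5527201, 282·140²=5527200, difference 1.
(x_2, y_2) = (2351·2351 + 282·140·140, 2351·140 + 140·2351) = (11054401, 658280)
(x_3, y_3) = (2351·11054401 + 282·140·658280, 2351·658280 + 140·11054401) = (51977791151, 3095232420)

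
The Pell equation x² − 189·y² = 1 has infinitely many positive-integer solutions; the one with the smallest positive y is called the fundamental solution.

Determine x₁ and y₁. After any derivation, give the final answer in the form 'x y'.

d=189: √d = [13; 1,2,1,26] (ℓ=4, even), read p_3/q_3
i=0: a=13 ⇒ p=13, q=1
i=1: a=1 ⇒ p=14, q=1
i=2: a=2 ⇒ p=41, q=3
i=3: a=1 ⇒ p=55, q=4
(x₁, y₁) = (55, 4);  55² − 189·4² = 1 ✓

55 4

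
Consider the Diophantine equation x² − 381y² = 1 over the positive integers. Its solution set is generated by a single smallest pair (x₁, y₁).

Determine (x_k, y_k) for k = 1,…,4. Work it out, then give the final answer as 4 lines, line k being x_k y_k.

1015 52
2060449 105560
4182710455 214286748
8490900163201 435001992880

d=381: √d = [19; 1,1,12,1,1,38] (ℓ=6, even), read p_5/q_5
step 0: (19, 1)  from 19·(1,0) + (0,1)
step 1: (20, 1)  from 1·(19,1) + (1,0)
…
step 4: (527, 27)  from 1·(488,25) + (39,2)
step 5: (1015, 52)  from 1·(527,27) + (488,25)
fundamental: x₁=1015, y₁=52  (since 1030225 − 381·2704 = 1)
k=2:  x_2 = 1015·1015+381·52·52 = 2060449,  y_2 = 1015·52+52·1015 = 105560
k=3:  x_3 = 1015·2060449+381·52·105560 = 4182710455,  y_3 = 1015·105560+52·2060449 = 214286748
k=4:  x_4 = 1015·4182710455+381·52·214286748 = 8490900163201,  y_4 = 1015·214286748+52·4182710455 = 435001992880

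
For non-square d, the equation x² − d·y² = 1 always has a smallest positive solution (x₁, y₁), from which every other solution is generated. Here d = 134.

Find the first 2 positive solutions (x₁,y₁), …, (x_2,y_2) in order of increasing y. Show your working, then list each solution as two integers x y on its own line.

√134 = [11; 1,1,2,1,3,…,1,1,22, …], period ℓ=14 (even) → k=13
step 0: (11, 1)  from 11·(1,0) + (0,1)
step 1: (12, 1)  from 1·(11,1) + (1,0)
step 2: (23, 2)  from 1·(12,1) + (11,1)
step 3: (58, 5)  from 2·(23,2) + (12,1)
step 4: (81, 7)  from 1·(58,5) + (23,2)
…
step 7: (4121, 356)  from 10·(382,33) + (301,26)
step 8: (4503, 389)  from 1·(4121,356) + (382,33)
…
step 10: (22133, 1912)  from 1·(17630,1523) + (4503,389)
step 11: (61896, 5347)  from 2·(22133,1912) + (17630,1523)
step 12: (84029, 7259)  from 1·(61896,5347) + (22133,1912)
step 13: (145925, 12606)  from 1·(84029,7259) + (61896,5347)
→ (145925, 12606).  Check: 145925²=21294105625, 134·12606²=21294105624, difference 1.
(145925+12606√134)^2 = 42588211249 + 3679061100√134

145925 12606
42588211249 3679061100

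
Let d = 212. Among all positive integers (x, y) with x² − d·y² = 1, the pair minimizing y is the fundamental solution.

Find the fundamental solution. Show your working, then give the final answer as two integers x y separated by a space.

[14; 1,1,3,1,1,…,1,1,28] for √212; ℓ=14 ⇒ convergent index 13
i=0: a=14 ⇒ p=14, q=1
…
i=2: a=1 ⇒ p=29, q=2
i=3: a=3 ⇒ p=102, q=7
i=4: a=1 ⇒ p=131, q=9
…
i=7: a=6 ⇒ p=2417, q=166
…
i=9: a=1 ⇒ p=5198, q=357
i=10: a=1 ⇒ p=7979, q=548
i=11: a=3 ⇒ p=29135, q=2001
i=12: a=1 ⇒ p=37114, q=2549
i=13: a=1 ⇒ p=66249, q=4550
fundamental: x₁=66249, y₁=4550  (since 4388930001 − 212·20702500 = 1)

66249 4550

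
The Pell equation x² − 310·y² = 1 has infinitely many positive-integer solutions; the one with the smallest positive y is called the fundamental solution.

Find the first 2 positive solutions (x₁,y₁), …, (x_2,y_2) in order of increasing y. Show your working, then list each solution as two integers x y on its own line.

d=310: √d = [17; 1,1,1,1,5,…,1,1,34] (ℓ=16, even), read p_15/q_15
step 0: (17, 1)  from 17·(1,0) + (0,1)
…
step 2: (35, 2)  from 1·(18,1) + (17,1)
step 3: (53, 3)  from 1·(35,2) + (18,1)
…
step 6: (1567, 89)  from 3·(493,28) + (88,5)
…
step 11: (152387, 8655)  from 5·(28928,1643) + (7747,440)
…
step 14: (515017, 29251)  from 1·(333702,18953) + (181315,10298)
step 15: (848719, 48204)  from 1·(515017,29251) + (333702,18953)
(x₁, y₁) = (848719, 48204);  848719² − 310·48204² = 1 ✓
k=2:  x_2 = 848719·848719+310·48204·48204 = 1440647881921,  y_2 = 848719·48204+48204·848719 = 81823301352

848719 48204
1440647881921 81823301352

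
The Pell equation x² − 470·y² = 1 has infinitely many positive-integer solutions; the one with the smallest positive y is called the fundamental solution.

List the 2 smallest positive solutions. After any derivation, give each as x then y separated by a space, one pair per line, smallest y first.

√470 → a₀=21, period (1,2,8,2,1,42); ℓ=6 even so k=5
step 0: (21, 1)  from 21·(1,0) + (0,1)
…
step 3: (542, 25)  from 8·(65,3) + (22,1)
step 4: (1149, 53)  from 2·(542,25) + (65,3)
step 5: (1691, 78)  from 1·(1149,53) + (542,25)
→ (1691, 78).  Check: 1691²=2859481, 470·78²=2859480, difference 1.
(x_2, y_2) = (1691·1691 + 470·78·78, 1691·78 + 78·1691) = (5718961, 263796)

1691 78
5718961 263796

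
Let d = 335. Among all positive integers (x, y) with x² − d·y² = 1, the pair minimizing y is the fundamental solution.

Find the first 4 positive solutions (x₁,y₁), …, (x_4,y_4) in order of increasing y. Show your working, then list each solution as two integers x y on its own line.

√335 → a₀=18, period (3,3,3,36); ℓ=4 even so k=3
i=0: a=18 ⇒ p=18, q=1
i=1: a=3 ⇒ p=55, q=3
i=2: a=3 ⇒ p=183, q=10
i=3: a=3 ⇒ p=604, q=33
(x₁, y₁) = (604, 33);  604² − 335·33² = 1 ✓
n=2: (604,33)∘(604,33) = (604·604+335·33·33, 604·33+33·604) = (729631,39864)
n=3: (729631,39864)∘(604,33) = (604·729631+335·33·39864, 604·39864+33·729631) = (881393644,48155679)
n=4: (881393644,48155679)∘(604,33) = (604·881393644+335·33·48155679, 604·48155679+33·881393644) = (1064722792321,58172020368)

604 33
729631 39864
881393644 48155679
1064722792321 58172020368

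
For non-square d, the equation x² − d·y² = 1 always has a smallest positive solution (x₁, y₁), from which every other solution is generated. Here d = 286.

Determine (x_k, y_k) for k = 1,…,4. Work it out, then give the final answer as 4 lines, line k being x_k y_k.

√286 = [16; 1,10,3,3,2,3,3,10,1,32, …], period ℓ=10 (even) → k=9
step 0: (16, 1)  from 16·(1,0) + (0,1)
…
step 4: (1911, 113)  from 3·(575,34) + (186,11)
…
step 6: (15102, 893)  from 3·(4397,260) + (1911,113)
…
step 8: (512132, 30283)  from 10·(49703,2939) + (15102,893)
step 9: (561835, 33222)  from 1·(512132,30283) + (49703,2939)
(x₁, y₁) = (561835, 33222);  561835² − 286·33222² = 1 ✓
n=2: (561835,33222)∘(561835,33222) = (561835·561835+286·33222·33222, 561835·33222+33222·561835) = (631317134449,37330564740)
n=3: (631317134449,37330564740)∘(561835,33222) = (561835·631317134449+286·33222·37330564740, 561835·37330564740+33222·631317134449) = (709392124465745995,41947235681362578)
n=4: (709392124465745995,41947235681362578)∘(561835,33222) = (561835·709392124465745995+286·33222·41947235681362578, 561835·41947235681362578+33222·709392124465745995) = (797122648497793485067201,47134850318039357456520)

561835 33222
631317134449 37330564740
709392124465745995 41947235681362578
797122648497793485067201 47134850318039357456520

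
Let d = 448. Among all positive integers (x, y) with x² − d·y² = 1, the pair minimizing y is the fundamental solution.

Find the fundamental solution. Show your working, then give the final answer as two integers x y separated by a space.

√448 = [21; 6,42, …], period ℓ=2 (even) → k=1
step 0: (21, 1)  from 21·(1,0) + (0,1)
step 1: (127, 6)  from 6·(21,1) + (1,0)
→ (127, 6).  Check: 127²=16129, 448·6²=16128, difference 1.

127 6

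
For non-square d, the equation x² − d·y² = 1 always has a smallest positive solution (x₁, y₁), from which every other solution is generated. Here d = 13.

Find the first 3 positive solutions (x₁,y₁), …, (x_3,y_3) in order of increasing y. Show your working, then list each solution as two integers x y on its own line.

d=13: √d = [3; 1,1,1,1,6] (ℓ=5, odd), read p_9/q_9
i=0: a=3 ⇒ p=3, q=1
…
i=2: a=1 ⇒ p=7, q=2
i=3: a=1 ⇒ p=11, q=3
i=4: a=1 ⇒ p=18, q=5
i=5: a=6 ⇒ p=119, q=33
i=6: a=1 ⇒ p=137, q=38
…
i=8: a=1 ⇒ p=393, q=109
i=9: a=1 ⇒ p=649, q=180
(x₁, y₁) = (649, 180);  649² − 13·180² = 1 ✓
k=2:  x_2 = 649·649+13·180·180 = 842401,  y_2 = 649·180+180·649 = 233640
k=3:  x_3 = 649·842401+13·180·233640 = 1093435849,  y_3 = 649·233640+180·842401 = 303264540

649 180
842401 233640
1093435849 303264540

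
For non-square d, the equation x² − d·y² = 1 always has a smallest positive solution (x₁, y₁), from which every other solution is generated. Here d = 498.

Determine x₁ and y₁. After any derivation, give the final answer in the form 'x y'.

√498 = [22; 3,6,22,6,3,44, …], period ℓ=6 (even) → k=5
i=0: a=22 ⇒ p=22, q=1
i=1: a=3 ⇒ p=67, q=3
i=2: a=6 ⇒ p=424, q=19
…
i=4: a=6 ⇒ p=56794, q=2545
i=5: a=3 ⇒ p=179777, q=8056
→ (179777, 8056).  Check: 179777²=32319769729, 498·8056²=32319769728, difference 1.

179777 8056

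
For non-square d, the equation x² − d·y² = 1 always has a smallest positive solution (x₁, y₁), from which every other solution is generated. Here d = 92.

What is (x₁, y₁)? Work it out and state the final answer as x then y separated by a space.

1151 120

d=92: √d = [9; 1,1,2,4,2,1,1,18] (ℓ=8, even), read p_7/q_7
a_0=9:  p_0=9·1+0=9,  q_0=9·0+1=1
…
a_3=2:  p_3=2·19+10=48,  q_3=2·2+1=5
…
a_6=1:  p_6=1·470+211=681,  q_6=1·49+22=71
a_7=1:  p_7=1·681+470=1151,  q_7=1·71+49=120
→ (1151, 120).  Check: 1151²=1324801, 92·120²=1324800, difference 1.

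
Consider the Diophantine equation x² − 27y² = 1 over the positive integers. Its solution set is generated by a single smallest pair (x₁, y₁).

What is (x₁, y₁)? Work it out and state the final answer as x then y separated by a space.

[5; 5,10] for √27; ℓ=2 ⇒ convergent index 1
a_0=5:  p_0=5·1+0=5,  q_0=5·0+1=1
a_1=5:  p_1=5·5+1=26,  q_1=5·1+0=5
→ (26, 5).  Check: 26²=676, 27·5²=675, difference 1.

26 5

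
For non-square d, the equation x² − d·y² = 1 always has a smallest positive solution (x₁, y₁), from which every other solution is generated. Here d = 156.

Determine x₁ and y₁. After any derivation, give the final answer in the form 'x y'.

√156 → a₀=12, period (2,24); ℓ=2 even so k=1
k=0  a_k=12  p_k/q_k = 12/1
k=1  a_k=2  p_k/q_k = 25/2
fundamental: x₁=25, y₁=2  (since 625 − 156·4 = 1)

25 2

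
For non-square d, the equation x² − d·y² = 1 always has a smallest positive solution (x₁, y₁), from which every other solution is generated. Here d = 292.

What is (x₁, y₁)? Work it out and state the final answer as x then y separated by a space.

2281249 133500

√292 = [17; 11,2,1,3,8,3,1,2,11,34, …], period ℓ=10 (even) → k=9
k=0  a_k=17  p_k/q_k = 17/1
k=1  a_k=11  p_k/q_k = 188/11
k=2  a_k=2  p_k/q_k = 393/23
…
k=7  a_k=1  p_k/q_k = 72812/4261
k=8  a_k=2  p_k/q_k = 200767/11749
k=9  a_k=11  p_k/q_k = 2281249/133500
(x₁, y₁) = (2281249, 133500);  2281249² − 292·133500² = 1 ✓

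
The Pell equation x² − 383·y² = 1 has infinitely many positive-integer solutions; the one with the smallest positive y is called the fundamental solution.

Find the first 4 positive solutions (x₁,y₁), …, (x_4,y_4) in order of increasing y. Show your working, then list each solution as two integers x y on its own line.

18768 959
704475647 35997024
26443197867024 1351184291905
992571874432137217 50718053544949056

√383 = [19; 1,1,3,19,3,1,1,38, …], period ℓ=8 (even) → k=7
i=0: a=19 ⇒ p=19, q=1
…
i=6: a=1 ⇒ p=10705, q=547
i=7: a=1 ⇒ p=18768, q=959
(x₁, y₁) = (18768, 959);  18768² − 383·959² = 1 ✓
(x_2, y_2) = (18768·18768 + 383·959·959, 18768·959 + 959·18768) = (704475647, 35997024)
(x_3, y_3) = (18768·704475647 + 383·959·35997024, 18768·35997024 + 959·704475647) = (26443197867024, 1351184291905)
(x_4, y_4) = (18768·26443197867024 + 383·959·1351184291905, 18768·1351184291905 + 959·26443197867024) = (992571874432137217, 50718053544949056)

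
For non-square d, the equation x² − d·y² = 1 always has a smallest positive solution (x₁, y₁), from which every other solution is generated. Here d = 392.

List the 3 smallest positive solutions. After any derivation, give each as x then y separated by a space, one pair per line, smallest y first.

99 5
19601 990
3880899 196015

[19; 1,3,1,38] for √392; ℓ=4 ⇒ convergent index 3
i=0: a=19 ⇒ p=19, q=1
i=1: a=1 ⇒ p=20, q=1
i=2: a=3 ⇒ p=79, q=4
i=3: a=1 ⇒ p=99, q=5
(x₁, y₁) = (99, 5);  99² − 392·5² = 1 ✓
k=2:  x_2 = 99·99+392·5·5 = 19601,  y_2 = 99·5+5·99 = 990
k=3:  x_3 = 99·19601+392·5·990 = 3880899,  y_3 = 99·990+5·19601 = 196015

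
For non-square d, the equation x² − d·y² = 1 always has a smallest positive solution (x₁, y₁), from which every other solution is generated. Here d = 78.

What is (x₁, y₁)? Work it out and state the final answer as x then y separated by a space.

53 6

[8; 1,4,1,16] for √78; ℓ=4 ⇒ convergent index 3
i=0: a=8 ⇒ p=8, q=1
i=1: a=1 ⇒ p=9, q=1
i=2: a=4 ⇒ p=44, q=5
i=3: a=1 ⇒ p=53, q=6
fundamental: x₁=53, y₁=6  (since 2809 − 78·36 = 1)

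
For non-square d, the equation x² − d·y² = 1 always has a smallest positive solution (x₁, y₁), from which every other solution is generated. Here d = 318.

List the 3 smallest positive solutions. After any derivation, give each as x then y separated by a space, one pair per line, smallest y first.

d=318: √d = [17; 1,4,1,34] (ℓ=4, even), read p_3/q_3
k=0  a_k=17  p_k/q_k = 17/1
…
k=2  a_k=4  p_k/q_k = 89/5
k=3  a_k=1  p_k/q_k = 107/6
(x₁, y₁) = (107, 6);  107² − 318·6² = 1 ✓
(x_2, y_2) = (107·107 + 318·6·6, 107·6 + 6·107) = (22897, 1284)
(x_3, y_3) = (107·22897 + 318·6·1284, 107·1284 + 6·22897) = (4899851, 274770)

107 6
22897 1284
4899851 274770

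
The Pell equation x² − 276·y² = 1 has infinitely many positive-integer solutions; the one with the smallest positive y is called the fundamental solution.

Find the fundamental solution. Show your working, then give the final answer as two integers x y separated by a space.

d=276: √d = [16; 1,1,1,1,2,2,2,1,1,1,1,32] (ℓ=12, even), read p_11/q_11
step 0: (16, 1)  from 16·(1,0) + (0,1)
…
step 6: (515, 31)  from 2·(216,13) + (83,5)
…
step 8: (1761, 106)  from 1·(1246,75) + (515,31)
…
step 10: (4768, 287)  from 1·(3007,181) + (1761,106)
step 11: (7775, 468)  from 1·(4768,287) + (3007,181)
→ (7775, 468).  Check: 7775²=60450625, 276·468²=60450624, difference 1.

7775 468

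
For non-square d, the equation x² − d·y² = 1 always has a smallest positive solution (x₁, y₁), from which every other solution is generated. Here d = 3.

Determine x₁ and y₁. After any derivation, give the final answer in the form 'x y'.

2 1

√3 = [1; 1,2, …], period ℓ=2 (even) → k=1
i=0: a=1 ⇒ p=1, q=1
i=1: a=1 ⇒ p=2, q=1
→ (2, 1).  Check: 2²=4, 3·1²=3, difference 1.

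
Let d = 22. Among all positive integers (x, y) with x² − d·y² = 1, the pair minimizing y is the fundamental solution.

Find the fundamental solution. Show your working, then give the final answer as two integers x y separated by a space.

197 42

[4; 1,2,4,2,1,8] for √22; ℓ=6 ⇒ convergent index 5
step 0: (4, 1)  from 4·(1,0) + (0,1)
step 1: (5, 1)  from 1·(4,1) + (1,0)
step 2: (14, 3)  from 2·(5,1) + (4,1)
step 3: (61, 13)  from 4·(14,3) + (5,1)
step 4: (136, 29)  from 2·(61,13) + (14,3)
step 5: (197, 42)  from 1·(136,29) + (61,13)
(x₁, y₁) = (197, 42);  197² − 22·42² = 1 ✓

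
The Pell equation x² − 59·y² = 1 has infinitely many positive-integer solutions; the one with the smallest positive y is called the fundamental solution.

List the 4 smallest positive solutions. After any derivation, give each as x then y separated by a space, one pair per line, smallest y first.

√59 = [7; 1,2,7,2,1,14, …], period ℓ=6 (even) → k=5
i=0: a=7 ⇒ p=7, q=1
i=1: a=1 ⇒ p=8, q=1
…
i=3: a=7 ⇒ p=169, q=22
i=4: a=2 ⇒ p=361, q=47
i=5: a=1 ⇒ p=530, q=69
→ (530, 69).  Check: 530²=280900, 59·69²=280899, difference 1.
n=2: (530,69)∘(530,69) = (530·530+59·69·69, 530·69+69·530) = (561799,73140)
n=3: (561799,73140)∘(530,69) = (530·561799+59·69·73140, 530·73140+69·561799) = (595506410,77528331)
n=4: (595506410,77528331)∘(530,69) = (530·595506410+59·69·77528331, 530·77528331+69·595506410) = (631236232801,82179957720)

530 69
561799 73140
595506410 77528331
631236232801 82179957720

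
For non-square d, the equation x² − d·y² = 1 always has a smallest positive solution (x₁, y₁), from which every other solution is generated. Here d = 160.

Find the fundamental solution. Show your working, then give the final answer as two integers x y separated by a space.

721 57

√160 → a₀=12, period (1,1,1,5,1,1,1,24); ℓ=8 even so k=7
a_0=12:  p_0=12·1+0=12,  q_0=12·0+1=1
…
a_6=1:  p_6=1·253+215=468,  q_6=1·20+17=37
a_7=1:  p_7=1·468+253=721,  q_7=1·37+20=57
(x₁, y₁) = (721, 57);  721² − 160·57² = 1 ✓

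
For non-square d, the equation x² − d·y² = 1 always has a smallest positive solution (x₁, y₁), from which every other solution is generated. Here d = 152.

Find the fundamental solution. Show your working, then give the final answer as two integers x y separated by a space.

√152 → a₀=12, period (3,24); ℓ=2 even so k=1
i=0: a=12 ⇒ p=12, q=1
i=1: a=3 ⇒ p=37, q=3
→ (37, 3).  Check: 37²=1369, 152·3²=1368, difference 1.

37 3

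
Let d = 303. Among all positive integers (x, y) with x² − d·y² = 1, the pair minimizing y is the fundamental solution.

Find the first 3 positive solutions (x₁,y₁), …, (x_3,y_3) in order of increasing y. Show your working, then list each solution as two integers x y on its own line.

√303 = [17; 2,2,5,2,2,34, …], period ℓ=6 (even) → k=5
step 0: (17, 1)  from 17·(1,0) + (0,1)
…
step 2: (87, 5)  from 2·(35,2) + (17,1)
step 3: (470, 27)  from 5·(87,5) + (35,2)
step 4: (1027, 59)  from 2·(470,27) + (87,5)
step 5: (2524, 145)  from 2·(1027,59) + (470,27)
→ (2524, 145).  Check: 2524²=6370576, 303·145²=6370575, difference 1.
k=2:  x_2 = 2524·2524+303·145·145 = 12741151,  y_2 = 2524·145+145·2524 = 731960
k=3:  x_3 = 2524·12741151+303·145·731960 = 64317327724,  y_3 = 2524·731960+145·12741151 = 3694933935

2524 145
12741151 731960
64317327724 3694933935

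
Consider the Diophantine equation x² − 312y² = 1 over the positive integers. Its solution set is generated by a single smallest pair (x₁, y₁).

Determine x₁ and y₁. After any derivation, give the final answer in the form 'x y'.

[17; 1,1,1,34] for √312; ℓ=4 ⇒ convergent index 3
step 0: (17, 1)  from 17·(1,0) + (0,1)
step 1: (18, 1)  from 1·(17,1) + (1,0)
step 2: (35, 2)  from 1·(18,1) + (17,1)
step 3: (53, 3)  from 1·(35,2) + (18,1)
fundamental: x₁=53, y₁=3  (since 2809 − 312·9 = 1)

53 3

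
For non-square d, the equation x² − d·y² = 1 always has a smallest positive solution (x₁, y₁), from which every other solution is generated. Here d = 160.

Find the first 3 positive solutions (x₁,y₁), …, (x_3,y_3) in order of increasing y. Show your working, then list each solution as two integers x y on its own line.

d=160: √d = [12; 1,1,1,5,1,1,1,24] (ℓ=8, even), read p_7/q_7
k=0  a_k=12  p_k/q_k = 12/1
k=1  a_k=1  p_k/q_k = 13/1
…
k=5  a_k=1  p_k/q_k = 253/20
k=6  a_k=1  p_k/q_k = 468/37
k=7  a_k=1  p_k/q_k = 721/57
fundamental: x₁=721, y₁=57  (since 519841 − 160·3249 = 1)
n=2: (721,57)∘(721,57) = (721·721+160·57·57, 721·57+57·721) = (1039681,82194)
n=3: (1039681,82194)∘(721,57) = (721·1039681+160·57·82194, 721·82194+57·1039681) = (1499219281,118523691)

721 57
1039681 82194
1499219281 118523691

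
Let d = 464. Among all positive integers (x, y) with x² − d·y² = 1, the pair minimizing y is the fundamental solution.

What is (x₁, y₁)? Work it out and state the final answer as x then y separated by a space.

[21; 1,1,5,1,1,1,5,1,1,42] for √464; ℓ=10 ⇒ convergent index 9
i=0: a=21 ⇒ p=21, q=1
i=1: a=1 ⇒ p=22, q=1
i=2: a=1 ⇒ p=43, q=2
…
i=4: a=1 ⇒ p=280, q=13
…
i=6: a=1 ⇒ p=797, q=37
i=7: a=5 ⇒ p=4502, q=209
i=8: a=1 ⇒ p=5299, q=246
i=9: a=1 ⇒ p=9801, q=455
fundamental: x₁=9801, y₁=455  (since 96059601 − 464·207025 = 1)

9801 455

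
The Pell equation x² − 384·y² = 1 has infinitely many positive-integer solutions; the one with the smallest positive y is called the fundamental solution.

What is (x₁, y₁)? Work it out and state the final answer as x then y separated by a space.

[19; 1,1,2,9,2,1,1,38] for √384; ℓ=8 ⇒ convergent index 7
k=0  a_k=19  p_k/q_k = 19/1
k=1  a_k=1  p_k/q_k = 20/1
k=2  a_k=1  p_k/q_k = 39/2
…
k=4  a_k=9  p_k/q_k = 921/47
k=5  a_k=2  p_k/q_k = 1940/99
k=6  a_k=1  p_k/q_k = 2861/146
k=7  a_k=1  p_k/q_k = 4801/245
fundamental: x₁=4801, y₁=245  (since 23049601 − 384·60025 = 1)

4801 245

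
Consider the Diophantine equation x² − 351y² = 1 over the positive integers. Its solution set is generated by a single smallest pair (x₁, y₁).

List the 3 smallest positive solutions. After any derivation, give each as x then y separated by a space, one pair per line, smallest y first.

[18; 1,2,1,3,2,2,2,3,1,2,1,36] for √351; ℓ=12 ⇒ convergent index 11
step 0: (18, 1)  from 18·(1,0) + (0,1)
step 1: (19, 1)  from 1·(18,1) + (1,0)
…
step 3: (75, 4)  from 1·(56,3) + (19,1)
step 4: (281, 15)  from 3·(75,4) + (56,3)
step 5: (637, 34)  from 2·(281,15) + (75,4)
step 6: (1555, 83)  from 2·(637,34) + (281,15)
step 7: (3747, 200)  from 2·(1555,83) + (637,34)
step 8: (12796, 683)  from 3·(3747,200) + (1555,83)
step 9: (16543, 883)  from 1·(12796,683) + (3747,200)
step 10: (45882, 2449)  from 2·(16543,883) + (12796,683)
step 11: (62425, 3332)  from 1·(45882,2449) + (16543,883)
→ (62425, 3332).  Check: 62425²=3896880625, 351·3332²=3896880624, difference 1.
n=2: (62425,3332)∘(62425,3332) = (62425·62425+351·3332·3332, 62425·3332+3332·62425) = (7793761249,416000200)
n=3: (7793761249,416000200)∘(62425,3332) = (62425·7793761249+351·3332·416000200, 62425·416000200+3332·7793761249) = (973051091875225,51937624966668)

62425 3332
7793761249 416000200
973051091875225 51937624966668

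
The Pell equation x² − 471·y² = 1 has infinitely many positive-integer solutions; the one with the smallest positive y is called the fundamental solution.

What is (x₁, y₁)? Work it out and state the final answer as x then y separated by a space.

7838695 361188

[21; 1,2,2,1,3,…,2,1,42] for √471; ℓ=14 ⇒ convergent index 13
a_0=21:  p_0=21·1+0=21,  q_0=21·0+1=1
a_1=1:  p_1=1·21+1=22,  q_1=1·1+0=1
…
a_5=3:  p_5=3·217+152=803,  q_5=3·10+7=37
…
a_7=14:  p_7=14·3429+803=48809,  q_7=14·158+37=2249
…
a_9=3:  p_9=3·198665+48809=644804,  q_9=3·9154+2249=29711
a_10=1:  p_10=1·644804+198665=843469,  q_10=1·29711+9154=38865
…
a_12=2:  p_12=2·2331742+843469=5506953,  q_12=2·107441+38865=253747
a_13=1:  p_13=1·5506953+2331742=7838695,  q_13=1·253747+107441=361188
fundamental: x₁=7838695, y₁=361188  (since 61445139303025 − 471·130456771344 = 1)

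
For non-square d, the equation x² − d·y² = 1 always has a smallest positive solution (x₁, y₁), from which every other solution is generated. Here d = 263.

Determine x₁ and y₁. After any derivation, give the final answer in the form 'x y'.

√263 → a₀=16, period (4,1,1,1,1,15,1,1,1,1,4,32); ℓ=12 even so k=11
i=0: a=16 ⇒ p=16, q=1
…
i=2: a=1 ⇒ p=81, q=5
i=3: a=1 ⇒ p=146, q=9
i=4: a=1 ⇒ p=227, q=14
i=5: a=1 ⇒ p=373, q=23
i=6: a=15 ⇒ p=5822, q=359
i=7: a=1 ⇒ p=6195, q=382
i=8: a=1 ⇒ p=12017, q=741
i=9: a=1 ⇒ p=18212, q=1123
i=10: a=1 ⇒ p=30229, q=1864
i=11: a=4 ⇒ p=139128, q=8579
fundamental: x₁=139128, y₁=8579  (since 19356600384 − 263·73599241 = 1)

139128 8579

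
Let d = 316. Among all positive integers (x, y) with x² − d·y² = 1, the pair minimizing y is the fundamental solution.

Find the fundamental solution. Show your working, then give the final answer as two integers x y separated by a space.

[17; 1,3,2,8,2,3,1,34] for √316; ℓ=8 ⇒ convergent index 7
i=0: a=17 ⇒ p=17, q=1
i=1: a=1 ⇒ p=18, q=1
…
i=5: a=2 ⇒ p=2862, q=161
i=6: a=3 ⇒ p=9937, q=559
i=7: a=1 ⇒ p=12799, q=720
(x₁, y₁) = (12799, 720);  12799² − 316·720² = 1 ✓

12799 720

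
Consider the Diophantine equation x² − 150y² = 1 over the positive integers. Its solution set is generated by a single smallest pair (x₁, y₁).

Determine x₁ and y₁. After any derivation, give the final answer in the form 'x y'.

[12; 4,24] for √150; ℓ=2 ⇒ convergent index 1
a_0=12:  p_0=12·1+0=12,  q_0=12·0+1=1
a_1=4:  p_1=4·12+1=49,  q_1=4·1+0=4
→ (49, 4).  Check: 49²=2401, 150·4²=2400, difference 1.

49 4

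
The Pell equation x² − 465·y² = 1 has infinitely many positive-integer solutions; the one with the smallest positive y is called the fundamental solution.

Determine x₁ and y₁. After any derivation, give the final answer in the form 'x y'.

√465 → a₀=21, period (1,1,3,2,2,2,3,1,1,42); ℓ=10 even so k=9
step 0: (21, 1)  from 21·(1,0) + (0,1)
step 1: (22, 1)  from 1·(21,1) + (1,0)
step 2: (43, 2)  from 1·(22,1) + (21,1)
step 3: (151, 7)  from 3·(43,2) + (22,1)
step 4: (345, 16)  from 2·(151,7) + (43,2)
step 5: (841, 39)  from 2·(345,16) + (151,7)
step 6: (2027, 94)  from 2·(841,39) + (345,16)
step 7: (6922, 321)  from 3·(2027,94) + (841,39)
step 8: (8949, 415)  from 1·(6922,321) + (2027,94)
step 9: (15871, 736)  from 1·(8949,415) + (6922,321)
→ (15871, 736).  Check: 15871²=251888641, 465·736²=251888640, difference 1.

15871 736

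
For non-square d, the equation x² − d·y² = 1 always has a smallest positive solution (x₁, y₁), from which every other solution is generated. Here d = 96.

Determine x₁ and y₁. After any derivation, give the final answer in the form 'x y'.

49 5

d=96: √d = [9; 1,3,1,18] (ℓ=4, even), read p_3/q_3
step 0: (9, 1)  from 9·(1,0) + (0,1)
…
step 2: (39, 4)  from 3·(10,1) + (9,1)
step 3: (49, 5)  from 1·(39,4) + (10,1)
→ (49, 5).  Check: 49²=2401, 96·5²=2400, difference 1.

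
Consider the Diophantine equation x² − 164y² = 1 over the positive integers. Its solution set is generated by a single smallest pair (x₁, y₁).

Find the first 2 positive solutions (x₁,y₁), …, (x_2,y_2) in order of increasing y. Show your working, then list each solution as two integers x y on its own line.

√164 = [12; 1,4,6,4,1,24, …], period ℓ=6 (even) → k=5
i=0: a=12 ⇒ p=12, q=1
…
i=2: a=4 ⇒ p=64, q=5
i=3: a=6 ⇒ p=397, q=31
i=4: a=4 ⇒ p=1652, q=129
i=5: a=1 ⇒ p=2049, q=160
fundamental: x₁=2049, y₁=160  (since 4198401 − 164·25600 = 1)
(2049+160√164)^2 = 8396801 + 655680√164

2049 160
8396801 655680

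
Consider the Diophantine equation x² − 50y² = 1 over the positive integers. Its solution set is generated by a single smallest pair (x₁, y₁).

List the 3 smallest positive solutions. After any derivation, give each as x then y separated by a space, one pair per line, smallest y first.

√50 = [7; 14, …], period ℓ=1 (odd) → k=1
step 0: (7, 1)  from 7·(1,0) + (0,1)
step 1: (99, 14)  from 14·(7,1) + (1,0)
→ (99, 14).  Check: 99²=9801, 50·14²=9800, difference 1.
n=2: (99,14)∘(99,14) = (99·99+50·14·14, 99·14+14·99) = (19601,2772)
n=3: (19601,2772)∘(99,14) = (99·19601+50·14·2772, 99·2772+14·19601) = (3880899,548842)

99 14
19601 2772
3880899 548842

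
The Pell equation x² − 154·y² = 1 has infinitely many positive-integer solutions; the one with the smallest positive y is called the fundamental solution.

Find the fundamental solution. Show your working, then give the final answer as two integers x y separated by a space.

21295 1716

√154 = [12; 2,2,3,1,2,1,3,2,2,24, …], period ℓ=10 (even) → k=9
step 0: (12, 1)  from 12·(1,0) + (0,1)
step 1: (25, 2)  from 2·(12,1) + (1,0)
step 2: (62, 5)  from 2·(25,2) + (12,1)
step 3: (211, 17)  from 3·(62,5) + (25,2)
…
step 5: (757, 61)  from 2·(273,22) + (211,17)
…
step 8: (8724, 703)  from 2·(3847,310) + (1030,83)
step 9: (21295, 1716)  from 2·(8724,703) + (3847,310)
→ (21295, 1716).  Check: 21295²=453477025, 154·1716²=453477024, difference 1.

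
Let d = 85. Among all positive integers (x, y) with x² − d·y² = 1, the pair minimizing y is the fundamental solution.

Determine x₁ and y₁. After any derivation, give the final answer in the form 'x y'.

285769 30996

√85 → a₀=9, period (4,1,1,4,18); ℓ=5 odd so k=9
step 0: (9, 1)  from 9·(1,0) + (0,1)
step 1: (37, 4)  from 4·(9,1) + (1,0)
step 2: (46, 5)  from 1·(37,4) + (9,1)
step 3: (83, 9)  from 1·(46,5) + (37,4)
…
step 6: (27926, 3029)  from 4·(6887,747) + (378,41)
…
step 8: (62739, 6805)  from 1·(34813,3776) + (27926,3029)
step 9: (285769, 30996)  from 4·(62739,6805) + (34813,3776)
fundamental: x₁=285769, y₁=30996  (since 81663921361 − 85·960752016 = 1)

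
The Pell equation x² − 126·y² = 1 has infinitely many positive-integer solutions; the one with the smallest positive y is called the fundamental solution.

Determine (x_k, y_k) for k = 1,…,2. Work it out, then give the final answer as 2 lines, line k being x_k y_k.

d=126: √d = [11; 4,2,4,22] (ℓ=4, even), read p_3/q_3
step 0: (11, 1)  from 11·(1,0) + (0,1)
step 1: (45, 4)  from 4·(11,1) + (1,0)
step 2: (101, 9)  from 2·(45,4) + (11,1)
step 3: (449, 40)  from 4·(101,9) + (45,4)
fundamental: x₁=449, y₁=40  (since 201601 − 126·1600 = 1)
(x_2, y_2) = (449·449 + 126·40·40, 449·40 + 40·449) = (403201, 35920)

449 40
403201 35920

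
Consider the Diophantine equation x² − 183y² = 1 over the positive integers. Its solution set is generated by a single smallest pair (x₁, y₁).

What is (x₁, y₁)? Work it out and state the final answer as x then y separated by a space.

√183 → a₀=13, period (1,1,8,1,1,26); ℓ=6 even so k=5
i=0: a=13 ⇒ p=13, q=1
…
i=2: a=1 ⇒ p=27, q=2
…
i=4: a=1 ⇒ p=257, q=19
i=5: a=1 ⇒ p=487, q=36
(x₁, y₁) = (487, 36);  487² − 183·36² = 1 ✓

487 36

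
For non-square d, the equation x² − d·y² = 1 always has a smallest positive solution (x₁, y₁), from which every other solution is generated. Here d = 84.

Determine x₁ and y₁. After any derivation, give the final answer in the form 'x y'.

55 6

d=84: √d = [9; 6,18] (ℓ=2, even), read p_1/q_1
step 0: (9, 1)  from 9·(1,0) + (0,1)
step 1: (55, 6)  from 6·(9,1) + (1,0)
(x₁, y₁) = (55, 6);  55² − 84·6² = 1 ✓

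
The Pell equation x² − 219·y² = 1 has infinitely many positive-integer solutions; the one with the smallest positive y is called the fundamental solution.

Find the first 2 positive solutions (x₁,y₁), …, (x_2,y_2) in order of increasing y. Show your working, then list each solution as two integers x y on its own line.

74 5
10951 740

√219 = [14; 1,3,1,28, …], period ℓ=4 (even) → k=3
k=0  a_k=14  p_k/q_k = 14/1
…
k=2  a_k=3  p_k/q_k = 59/4
k=3  a_k=1  p_k/q_k = 74/5
fundamental: x₁=74, y₁=5  (since 5476 − 219·25 = 1)
(74+5√219)^2 = 10951 + 740√219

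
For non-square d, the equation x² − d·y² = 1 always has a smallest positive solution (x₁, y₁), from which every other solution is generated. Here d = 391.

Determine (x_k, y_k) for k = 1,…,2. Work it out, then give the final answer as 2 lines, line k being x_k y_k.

[19; 1,3,2,2,1,…,3,1,38] for √391; ℓ=16 ⇒ convergent index 15
step 0: (19, 1)  from 19·(1,0) + (0,1)
step 1: (20, 1)  from 1·(19,1) + (1,0)
…
step 4: (435, 22)  from 2·(178,9) + (79,4)
step 5: (613, 31)  from 1·(435,22) + (178,9)
…
step 7: (2709, 137)  from 2·(1048,53) + (613,31)
…
step 9: (107747, 5449)  from 2·(52519,2656) + (2709,137)
…
step 12: (696292, 35213)  from 2·(268013,13554) + (160266,8105)
…
step 14: (5678083, 287153)  from 3·(1660597,83980) + (696292,35213)
step 15: (7338680, 371133)  from 1·(5678083,287153) + (1660597,83980)
fundamental: x₁=7338680, y₁=371133  (since 53856224142400 − 391·137739703689 = 1)
k=2:  x_2 = 7338680·7338680+391·371133·371133 = 107712448284799,  y_2 = 7338680·371133+371133·7338680 = 5447252648880

7338680 371133
107712448284799 5447252648880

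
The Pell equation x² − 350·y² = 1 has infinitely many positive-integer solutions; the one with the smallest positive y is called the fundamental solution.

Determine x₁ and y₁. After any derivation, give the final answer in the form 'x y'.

449 24

√350 → a₀=18, period (1,2,2,2,1,36); ℓ=6 even so k=5
k=0  a_k=18  p_k/q_k = 18/1
…
k=4  a_k=2  p_k/q_k = 318/17
k=5  a_k=1  p_k/q_k = 449/24
(x₁, y₁) = (449, 24);  449² − 350·24² = 1 ✓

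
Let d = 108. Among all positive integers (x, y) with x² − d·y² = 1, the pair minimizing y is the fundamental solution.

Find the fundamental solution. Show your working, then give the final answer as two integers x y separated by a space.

√108 = [10; 2,1,1,4,1,1,2,20, …], period ℓ=8 (even) → k=7
i=0: a=10 ⇒ p=10, q=1
…
i=3: a=1 ⇒ p=52, q=5
…
i=5: a=1 ⇒ p=291, q=28
i=6: a=1 ⇒ p=530, q=51
i=7: a=2 ⇒ p=1351, q=130
fundamental: x₁=1351, y₁=130  (since 1825201 − 108·16900 = 1)

1351 130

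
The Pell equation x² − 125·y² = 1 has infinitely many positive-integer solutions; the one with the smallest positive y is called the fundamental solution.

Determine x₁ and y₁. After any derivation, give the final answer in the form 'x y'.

930249 83204

d=125: √d = [11; 5,1,1,5,22] (ℓ=5, odd), read p_9/q_9
k=0  a_k=11  p_k/q_k = 11/1
…
k=4  a_k=5  p_k/q_k = 682/61
…
k=8  a_k=1  p_k/q_k = 167761/15005
k=9  a_k=5  p_k/q_k = 930249/83204
(x₁, y₁) = (930249, 83204);  930249² − 125·83204² = 1 ✓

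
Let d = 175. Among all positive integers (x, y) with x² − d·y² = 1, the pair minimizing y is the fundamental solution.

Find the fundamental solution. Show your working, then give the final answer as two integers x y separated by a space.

√175 → a₀=13, period (4,2,1,2,4,26); ℓ=6 even so k=5
k=0  a_k=13  p_k/q_k = 13/1
k=1  a_k=4  p_k/q_k = 53/4
…
k=4  a_k=2  p_k/q_k = 463/35
k=5  a_k=4  p_k/q_k = 2024/153
→ (2024, 153).  Check: 2024²=4096576, 175·153²=4096575, difference 1.

2024 153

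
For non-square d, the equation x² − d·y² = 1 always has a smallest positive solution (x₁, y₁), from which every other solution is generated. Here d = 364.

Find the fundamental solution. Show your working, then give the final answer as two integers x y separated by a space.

d=364: √d = [19; 12,1,2,3,1,8,1,3,2,1,12,38] (ℓ=12, even), read p_11/q_11
k=0  a_k=19  p_k/q_k = 19/1
…
k=2  a_k=1  p_k/q_k = 248/13
…
k=10  a_k=1  p_k/q_k = 390371/20461
k=11  a_k=12  p_k/q_k = 4954951/259710
(x₁, y₁) = (4954951, 259710);  4954951² − 364·259710² = 1 ✓

4954951 259710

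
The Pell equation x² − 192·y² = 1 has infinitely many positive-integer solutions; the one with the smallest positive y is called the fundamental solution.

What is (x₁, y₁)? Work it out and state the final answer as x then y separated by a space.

d=192: √d = [13; 1,5,1,26] (ℓ=4, even), read p_3/q_3
k=0  a_k=13  p_k/q_k = 13/1
…
k=2  a_k=5  p_k/q_k = 83/6
k=3  a_k=1  p_k/q_k = 97/7
fundamental: x₁=97, y₁=7  (since 9409 − 192·49 = 1)

97 7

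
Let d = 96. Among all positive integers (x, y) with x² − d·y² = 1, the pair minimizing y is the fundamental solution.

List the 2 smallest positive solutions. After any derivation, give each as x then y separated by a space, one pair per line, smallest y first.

49 5
4801 490

√96 = [9; 1,3,1,18, …], period ℓ=4 (even) → k=3
a_0=9:  p_0=9·1+0=9,  q_0=9·0+1=1
a_1=1:  p_1=1·9+1=10,  q_1=1·1+0=1
a_2=3:  p_2=3·10+9=39,  q_2=3·1+1=4
a_3=1:  p_3=1·39+10=49,  q_3=1·4+1=5
(x₁, y₁) = (49, 5);  49² − 96·5² = 1 ✓
k=2:  x_2 = 49·49+96·5·5 = 4801,  y_2 = 49·5+5·49 = 490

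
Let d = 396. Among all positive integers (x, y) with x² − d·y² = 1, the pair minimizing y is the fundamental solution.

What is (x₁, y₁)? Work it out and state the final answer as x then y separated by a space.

199 10

[19; 1,8,1,38] for √396; ℓ=4 ⇒ convergent index 3
k=0  a_k=19  p_k/q_k = 19/1
…
k=2  a_k=8  p_k/q_k = 179/9
k=3  a_k=1  p_k/q_k = 199/10
→ (199, 10).  Check: 199²=39601, 396·10²=39600, difference 1.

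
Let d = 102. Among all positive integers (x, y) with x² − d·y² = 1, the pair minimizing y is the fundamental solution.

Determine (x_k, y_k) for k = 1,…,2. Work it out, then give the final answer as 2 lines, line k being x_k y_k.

101 10
20401 2020

[10; 10,20] for √102; ℓ=2 ⇒ convergent index 1
k=0  a_k=10  p_k/q_k = 10/1
k=1  a_k=10  p_k/q_k = 101/10
→ (101, 10).  Check: 101²=10201, 102·10²=10200, difference 1.
(101+10√102)^2 = 20401 + 2020√102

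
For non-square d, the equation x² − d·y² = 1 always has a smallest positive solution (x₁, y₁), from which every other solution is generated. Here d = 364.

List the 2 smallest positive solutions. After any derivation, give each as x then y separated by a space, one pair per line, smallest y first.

4954951 259710
49103078824801 2573700648420

√364 = [19; 12,1,2,3,1,8,1,3,2,1,12,38, …], period ℓ=12 (even) → k=11
i=0: a=19 ⇒ p=19, q=1
i=1: a=12 ⇒ p=229, q=12
…
i=3: a=2 ⇒ p=725, q=38
…
i=5: a=1 ⇒ p=3148, q=165
…
i=7: a=1 ⇒ p=30755, q=1612
…
i=9: a=2 ⇒ p=270499, q=14178
i=10: a=1 ⇒ p=390371, q=20461
i=11: a=12 ⇒ p=4954951, q=259710
→ (4954951, 259710).  Check: 4954951²=24551539412401, 364·259710²=24551539412400, difference 1.
n=2: (4954951,259710)∘(4954951,259710) = (4954951·4954951+364·259710·259710, 4954951·259710+259710·4954951) = (49103078824801,2573700648420)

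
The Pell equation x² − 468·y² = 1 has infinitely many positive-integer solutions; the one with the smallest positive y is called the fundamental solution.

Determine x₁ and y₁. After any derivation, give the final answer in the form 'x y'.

649 30

d=468: √d = [21; 1,1,1,2,1,1,1,42] (ℓ=8, even), read p_7/q_7
i=0: a=21 ⇒ p=21, q=1
i=1: a=1 ⇒ p=22, q=1
…
i=3: a=1 ⇒ p=65, q=3
…
i=6: a=1 ⇒ p=411, q=19
i=7: a=1 ⇒ p=649, q=30
(x₁, y₁) = (649, 30);  649² − 468·30² = 1 ✓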